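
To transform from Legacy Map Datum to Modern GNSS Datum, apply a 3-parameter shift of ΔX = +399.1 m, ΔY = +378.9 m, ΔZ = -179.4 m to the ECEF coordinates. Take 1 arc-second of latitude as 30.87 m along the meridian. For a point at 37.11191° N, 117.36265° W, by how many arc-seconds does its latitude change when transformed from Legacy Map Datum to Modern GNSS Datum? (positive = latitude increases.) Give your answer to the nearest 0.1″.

sin φ = 0.603374, cos φ = 0.797459, sin λ = -0.888115, cos λ = -0.459621.
North component: ΔN = −sin φ cos λ·ΔX − sin φ sin λ·ΔY + cos φ·ΔZ = −(0.603374)(-0.459621)(399.1) − (0.603374)(-0.888115)(378.9) + (0.797459)(-179.4) = 170.66 m.
1° of latitude spans 3600 × 30.87 = 111132 m, so Δφ = 170.66 / 111132 × 3600 = 5.528″.

Δφ = 5.5″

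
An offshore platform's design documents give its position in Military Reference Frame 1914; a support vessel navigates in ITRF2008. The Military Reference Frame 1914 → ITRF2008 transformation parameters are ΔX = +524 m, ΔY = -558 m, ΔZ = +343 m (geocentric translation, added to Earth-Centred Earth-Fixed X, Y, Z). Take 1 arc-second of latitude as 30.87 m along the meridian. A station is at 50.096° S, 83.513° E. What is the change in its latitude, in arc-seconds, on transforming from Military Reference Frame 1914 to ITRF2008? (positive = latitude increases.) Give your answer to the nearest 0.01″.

sin φ = -0.767120, cos φ = 0.641503, sin λ = 0.993598, cos λ = 0.112978.
North component: ΔN = −sin φ cos λ·ΔX − sin φ sin λ·ΔY + cos φ·ΔZ = −(-0.767120)(0.112978)(524) − (-0.767120)(0.993598)(-558) + (0.641503)(343) = -159.86 m.
1° of latitude spans 3600 × 30.87 = 111132 m, so Δφ = -159.86 / 111132 × 3600 = -5.179″.

Δφ = -5.18″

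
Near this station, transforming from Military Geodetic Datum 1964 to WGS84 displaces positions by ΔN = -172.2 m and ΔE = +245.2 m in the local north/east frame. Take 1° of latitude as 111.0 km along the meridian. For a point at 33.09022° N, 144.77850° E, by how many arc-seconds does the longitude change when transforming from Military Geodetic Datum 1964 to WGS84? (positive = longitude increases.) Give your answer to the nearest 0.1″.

At latitude 33.09022°, cos φ = 0.837812.
1° of longitude at this latitude = 111.0 × cos φ = 93.00 km, so Δλ = 245.2 / 92997.1 = 0.0026366° = 9.492″.

Δλ = 9.5″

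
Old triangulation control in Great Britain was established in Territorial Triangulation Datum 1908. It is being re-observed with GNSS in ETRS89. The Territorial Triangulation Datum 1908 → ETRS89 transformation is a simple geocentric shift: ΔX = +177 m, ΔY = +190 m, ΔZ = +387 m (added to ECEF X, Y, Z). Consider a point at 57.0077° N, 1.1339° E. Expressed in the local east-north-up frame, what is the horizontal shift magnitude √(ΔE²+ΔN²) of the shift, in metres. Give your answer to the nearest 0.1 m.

The local east axis at (φ, λ) is (−sin λ, cos λ, 0), so ΔE = −sin(1.1339°)·177 + cos(1.1339°)·190 = 186.46 m.
The local north axis is (−sin φ cos λ, −sin φ sin λ, cos φ), giving ΔN = -148.429 − 3.154 + 210.732 = 59.15 m.
Horizontal magnitude = √(ΔE² + ΔN²) = √(186.46² + 59.15²) = 195.62 m.

195.6 m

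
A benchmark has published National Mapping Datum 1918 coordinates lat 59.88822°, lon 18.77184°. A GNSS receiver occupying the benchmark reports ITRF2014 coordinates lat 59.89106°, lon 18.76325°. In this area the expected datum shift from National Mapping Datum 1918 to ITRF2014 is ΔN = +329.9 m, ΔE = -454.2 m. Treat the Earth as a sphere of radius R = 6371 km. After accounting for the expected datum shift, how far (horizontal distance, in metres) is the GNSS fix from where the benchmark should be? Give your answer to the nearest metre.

Observed coordinate differences: Δφ = +0.00284°, Δλ = -0.00859°.
Converting to metres (1° lat = 111195 m, cos φ = 0.501689): observed ΔN = 315.8 m, observed ΔE = -479.2 m.
Subtracting the expected shift leaves a residual of 315.8 − (329.9) = -14.1 m north and -479.2 − (-454.2) = -25.0 m east.
Residual distance = √((-14.1)² + (-25.0)²) = 28.7 m.

29 m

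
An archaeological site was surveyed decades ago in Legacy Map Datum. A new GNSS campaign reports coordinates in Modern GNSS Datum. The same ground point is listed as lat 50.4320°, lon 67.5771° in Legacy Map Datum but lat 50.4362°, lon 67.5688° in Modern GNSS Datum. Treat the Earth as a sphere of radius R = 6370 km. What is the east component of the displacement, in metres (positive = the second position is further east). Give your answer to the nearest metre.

Δφ = 50.4362° − 50.4320° = +0.0042°; Δλ = 67.5688° − 67.5771° = -0.0083°.
1° along a meridian = πR/180 = 111177 m.
ΔN = Δφ × 111177 = 466.9 m; ΔE = Δλ × 111177 × cos(50.4320°) = -0.0083 × 111177 × 0.636994 = -587.8 m.

ΔE = -588 m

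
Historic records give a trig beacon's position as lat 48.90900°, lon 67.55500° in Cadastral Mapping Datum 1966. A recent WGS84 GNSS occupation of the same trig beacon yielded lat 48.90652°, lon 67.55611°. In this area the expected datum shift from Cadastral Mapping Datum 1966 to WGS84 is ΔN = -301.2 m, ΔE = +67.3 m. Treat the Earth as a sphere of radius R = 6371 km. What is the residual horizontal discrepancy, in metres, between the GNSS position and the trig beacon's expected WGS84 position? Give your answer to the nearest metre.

Observed coordinate differences: Δφ = -0.00248°, Δλ = +0.00111°.
Converting to metres (1° lat = 111195 m, cos φ = 0.657257): observed ΔN = -275.8 m, observed ΔE = 81.1 m.
Subtracting the expected shift leaves a residual of -275.8 − (-301.2) = 25.4 m north and 81.1 − (67.3) = 13.8 m east.
Residual distance = √(25.4² + 13.8²) = 28.9 m.

29 m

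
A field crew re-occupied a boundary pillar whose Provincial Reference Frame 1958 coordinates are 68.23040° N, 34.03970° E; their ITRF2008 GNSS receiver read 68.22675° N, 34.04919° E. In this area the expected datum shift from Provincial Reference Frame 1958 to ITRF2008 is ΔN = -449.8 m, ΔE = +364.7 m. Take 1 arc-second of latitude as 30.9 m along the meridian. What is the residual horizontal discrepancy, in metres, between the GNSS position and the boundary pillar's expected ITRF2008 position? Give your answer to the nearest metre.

51 m

Observed coordinate differences: Δφ = -0.00365°, Δλ = +0.00949°.
Converting to metres (1° lat = 111240 m, cos φ = 0.370875): observed ΔN = -406.0 m, observed ΔE = 391.5 m.
Subtracting the expected shift leaves a residual of -406.0 − (-449.8) = 43.8 m north and 391.5 − (364.7) = 26.8 m east.
Residual distance = √(43.8² + 26.8²) = 51.3 m.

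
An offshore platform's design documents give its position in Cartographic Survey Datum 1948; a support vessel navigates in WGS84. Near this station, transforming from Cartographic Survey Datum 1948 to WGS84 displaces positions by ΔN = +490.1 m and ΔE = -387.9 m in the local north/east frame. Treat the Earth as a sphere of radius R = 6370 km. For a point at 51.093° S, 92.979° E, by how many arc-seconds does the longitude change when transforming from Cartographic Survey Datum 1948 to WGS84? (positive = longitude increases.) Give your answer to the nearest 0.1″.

At latitude -51.093°, cos φ = 0.628058.
One radian of longitude at latitude φ spans R cos φ, so Δλ = ΔE / (R cos φ) = -387.9 / (6370000 × 0.628058) = -9.6957e-05 rad = -19.999″.

Δλ = -20.0″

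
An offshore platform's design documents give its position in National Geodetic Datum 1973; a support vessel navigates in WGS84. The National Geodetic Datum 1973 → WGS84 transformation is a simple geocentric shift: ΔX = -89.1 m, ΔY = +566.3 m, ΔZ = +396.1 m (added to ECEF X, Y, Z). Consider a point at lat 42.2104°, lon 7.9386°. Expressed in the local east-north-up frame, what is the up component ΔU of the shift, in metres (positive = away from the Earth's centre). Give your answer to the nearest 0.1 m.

ΔU = 258.7 m

At φ = 42.2104°, λ = 7.9386°: sin φ = 0.671855, cos φ = 0.740683, sin λ = 0.138112, cos λ = 0.990417.
ΔU = cos φ cos λ·ΔX + cos φ sin λ·ΔY + sin φ·ΔZ = (0.740683)(0.990417)(-89.1) + (0.740683)(0.138112)(566.3) + (0.671855)(396.1) = 258.69 m.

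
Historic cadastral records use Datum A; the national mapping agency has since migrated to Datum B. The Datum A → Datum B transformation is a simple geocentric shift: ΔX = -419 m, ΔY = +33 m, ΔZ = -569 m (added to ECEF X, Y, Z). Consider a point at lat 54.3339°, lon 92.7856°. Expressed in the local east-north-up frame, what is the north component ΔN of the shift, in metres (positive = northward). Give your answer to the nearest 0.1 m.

At φ = 54.3339°, λ = 92.7856°: sin φ = 0.812429, cos φ = 0.583061, sin λ = 0.998818, cos λ = -0.048599.
ΔN = −sin φ cos λ·ΔX − sin φ sin λ·ΔY + cos φ·ΔZ = −(0.812429)(-0.048599)(-419) − (0.812429)(0.998818)(33) + (0.583061)(-569) = -375.08 m.

ΔN = -375.1 m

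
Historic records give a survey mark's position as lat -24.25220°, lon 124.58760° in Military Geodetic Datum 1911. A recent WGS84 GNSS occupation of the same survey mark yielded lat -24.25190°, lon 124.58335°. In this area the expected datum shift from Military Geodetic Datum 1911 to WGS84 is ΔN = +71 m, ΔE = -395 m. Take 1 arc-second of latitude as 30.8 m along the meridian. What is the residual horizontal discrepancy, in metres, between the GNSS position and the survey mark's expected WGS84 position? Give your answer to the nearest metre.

51 m

Observed coordinate differences: Δφ = +0.00030°, Δλ = -0.00425°.
Converting to metres (1° lat = 110880 m, cos φ = 0.911746): observed ΔN = 33.3 m, observed ΔE = -429.7 m.
Subtracting the expected shift leaves a residual of 33.3 − (71) = -37.7 m north and -429.7 − (-395) = -34.7 m east.
Residual distance = √((-37.7)² + (-34.7)²) = 51.2 m.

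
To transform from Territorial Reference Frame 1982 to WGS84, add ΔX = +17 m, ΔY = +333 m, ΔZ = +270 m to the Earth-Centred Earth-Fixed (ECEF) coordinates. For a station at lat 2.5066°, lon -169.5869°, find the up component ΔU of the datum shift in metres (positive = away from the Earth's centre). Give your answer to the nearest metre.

ΔU = -65 m

The local up (radial) axis is (cos φ cos λ, cos φ sin λ, sin φ), giving ΔU = -16.704 − 60.130 + 11.808 = -65.03 m.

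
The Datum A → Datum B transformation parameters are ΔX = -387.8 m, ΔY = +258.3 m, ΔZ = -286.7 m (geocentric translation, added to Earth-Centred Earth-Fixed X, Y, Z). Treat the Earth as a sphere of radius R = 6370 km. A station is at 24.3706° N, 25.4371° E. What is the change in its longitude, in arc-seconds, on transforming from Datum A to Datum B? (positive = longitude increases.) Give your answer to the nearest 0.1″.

sin φ = 0.412637, cos φ = 0.910896, sin λ = 0.429520, cos λ = 0.903057.
East component: ΔE = −sin λ·ΔX + cos λ·ΔY = −(0.429520)(-387.8) + (0.903057)(258.3) = 399.83 m.
1° of latitude spans πR/180 = 111177 m; at latitude φ, 1° of longitude spans that × cos φ = 101271.1 m, so Δλ = 399.83 / 101271.1 × 3600 = 14.213″.

Δλ = 14.2″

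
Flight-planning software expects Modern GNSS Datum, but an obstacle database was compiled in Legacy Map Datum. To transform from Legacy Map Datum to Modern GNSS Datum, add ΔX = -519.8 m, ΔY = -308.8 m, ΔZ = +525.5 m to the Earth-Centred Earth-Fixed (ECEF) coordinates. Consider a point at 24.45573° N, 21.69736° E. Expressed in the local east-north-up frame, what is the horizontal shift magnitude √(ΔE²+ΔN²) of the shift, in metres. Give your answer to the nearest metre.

At φ = 24.45573°, λ = 21.69736°: sin φ = 0.413990, cos φ = 0.910281, sin λ = 0.369704, cos λ = 0.929150.
ΔE = −sin λ·ΔX + cos λ·ΔY = −(0.369704)·(-519.8) + (0.929150)·(-308.8) = -94.75 m.
ΔN = −sin φ cos λ·ΔX − sin φ sin λ·ΔY + cos φ·ΔZ = −(0.413990)(0.929150)(-519.8) − (0.413990)(0.369704)(-308.8) + (0.910281)(525.5) = 725.56 m.
Horizontal magnitude = √(ΔE² + ΔN²) = √((-94.75)² + 725.56²) = 731.72 m.

732 m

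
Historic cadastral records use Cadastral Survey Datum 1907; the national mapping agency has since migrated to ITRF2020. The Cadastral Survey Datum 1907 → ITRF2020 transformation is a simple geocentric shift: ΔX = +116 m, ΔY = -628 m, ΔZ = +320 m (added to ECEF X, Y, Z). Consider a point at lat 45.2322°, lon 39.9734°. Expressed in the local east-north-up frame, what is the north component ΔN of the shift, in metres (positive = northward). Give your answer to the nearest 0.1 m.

ΔN = 448.7 m

At φ = 45.2322°, λ = 39.9734°: sin φ = 0.709967, cos φ = 0.704235, sin λ = 0.642432, cos λ = 0.766343.
ΔN = −sin φ cos λ·ΔX − sin φ sin λ·ΔY + cos φ·ΔZ = −(0.709967)(0.766343)(116) − (0.709967)(0.642432)(-628) + (0.704235)(320) = 448.68 m.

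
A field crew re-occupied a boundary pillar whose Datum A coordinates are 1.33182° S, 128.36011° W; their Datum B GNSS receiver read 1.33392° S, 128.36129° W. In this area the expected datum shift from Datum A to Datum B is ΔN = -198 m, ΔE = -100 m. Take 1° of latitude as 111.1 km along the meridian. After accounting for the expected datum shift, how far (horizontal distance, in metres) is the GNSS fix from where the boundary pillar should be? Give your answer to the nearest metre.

Observed coordinate differences: Δφ = -0.00210°, Δλ = -0.00118°.
Converting to metres (1° lat = 111100 m, cos φ = 0.999730): observed ΔN = -233.3 m, observed ΔE = -131.1 m.
Subtracting the expected shift leaves a residual of -233.3 − (-198) = -35.3 m north and -131.1 − (-100) = -31.1 m east.
Residual distance = √((-35.3)² + (-31.1)²) = 47.0 m.

47 m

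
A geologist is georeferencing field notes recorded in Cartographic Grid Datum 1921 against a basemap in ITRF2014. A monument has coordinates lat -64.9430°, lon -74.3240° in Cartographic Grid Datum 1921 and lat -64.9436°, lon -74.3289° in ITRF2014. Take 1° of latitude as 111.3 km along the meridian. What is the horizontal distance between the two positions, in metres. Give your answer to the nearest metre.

240 m

Δφ = -64.9436° − -64.9430° = -0.0006°; Δλ = -74.3289° − -74.3240° = -0.0049°.
ΔN = Δφ × 111300 = -66.8 m; ΔE = Δλ × 111300 × cos(-64.9430°) = -0.0049 × 111300 × 0.423520 = -231.0 m.
Distance = √(ΔE² + ΔN²) = √((-231.0)² + (-66.8)²) = 240.4 m.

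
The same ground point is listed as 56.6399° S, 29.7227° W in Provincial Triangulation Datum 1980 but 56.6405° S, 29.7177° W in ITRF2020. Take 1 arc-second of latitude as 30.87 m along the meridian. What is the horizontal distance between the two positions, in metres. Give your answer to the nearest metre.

Δφ = -56.6405° − -56.6399° = -0.0006°; Δλ = -29.7177° − -29.7227° = +0.0050°.
1° of latitude = 3600 × 30.87 = 111132 m.
ΔN = Δφ × 111132 = -66.7 m; ΔE = Δλ × 111132 × cos(-56.6399°) = +0.0050 × 111132 × 0.549899 = 305.6 m.
Distance = √(ΔE² + ΔN²) = √(305.6² + (-66.7)²) = 312.7 m.

313 m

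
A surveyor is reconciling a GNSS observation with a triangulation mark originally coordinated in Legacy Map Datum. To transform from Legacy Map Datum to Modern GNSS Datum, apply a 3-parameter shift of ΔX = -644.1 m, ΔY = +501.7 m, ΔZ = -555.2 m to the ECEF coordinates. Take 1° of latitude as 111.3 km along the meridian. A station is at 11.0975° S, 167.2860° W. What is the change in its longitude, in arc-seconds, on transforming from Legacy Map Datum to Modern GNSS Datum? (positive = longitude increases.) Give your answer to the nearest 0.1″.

sin φ = -0.192479, cos φ = 0.981301, sin λ = -0.220085, cos λ = -0.975481.
East component: ΔE = −sin λ·ΔX + cos λ·ΔY = −(-0.220085)(-644.1) + (-0.975481)(501.7) = -631.16 m.
1° of latitude spans 111300 m; at latitude φ, 1° of longitude spans that × cos φ = 109218.8 m, so Δλ = -631.16 / 109218.8 × 3600 = -20.804″.

Δλ = -20.8″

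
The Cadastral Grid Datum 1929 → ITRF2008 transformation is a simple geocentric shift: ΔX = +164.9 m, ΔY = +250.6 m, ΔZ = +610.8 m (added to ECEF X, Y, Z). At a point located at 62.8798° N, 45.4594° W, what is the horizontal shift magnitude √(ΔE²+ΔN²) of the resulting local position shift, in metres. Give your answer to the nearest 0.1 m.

444.9 m

The local east axis at (φ, λ) is (−sin λ, cos λ, 0), so ΔE = −sin(-45.4594°)·164.9 + cos(-45.4594°)·250.6 = 293.31 m.
The local north axis is (−sin φ cos λ, −sin φ sin λ, cos φ), giving ΔN = -102.946 + 158.978 + 278.439 = 334.47 m.
Horizontal magnitude = √(ΔE² + ΔN²) = √(293.31² + 334.47²) = 444.86 m.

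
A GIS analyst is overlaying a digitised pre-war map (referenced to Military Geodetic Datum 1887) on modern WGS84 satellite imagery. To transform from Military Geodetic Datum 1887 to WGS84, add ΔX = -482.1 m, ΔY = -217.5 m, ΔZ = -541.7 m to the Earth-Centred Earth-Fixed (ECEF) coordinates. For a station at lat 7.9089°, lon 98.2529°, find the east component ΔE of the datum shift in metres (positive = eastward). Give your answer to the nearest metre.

At φ = 7.9089°, λ = 98.2529°: sin φ = 0.137598, cos φ = 0.990488, sin λ = 0.989644, cos λ = -0.143543.
ΔE = −sin λ·ΔX + cos λ·ΔY = −(0.989644)·(-482.1) + (-0.143543)·(-217.5) = 508.33 m.

ΔE = 508 m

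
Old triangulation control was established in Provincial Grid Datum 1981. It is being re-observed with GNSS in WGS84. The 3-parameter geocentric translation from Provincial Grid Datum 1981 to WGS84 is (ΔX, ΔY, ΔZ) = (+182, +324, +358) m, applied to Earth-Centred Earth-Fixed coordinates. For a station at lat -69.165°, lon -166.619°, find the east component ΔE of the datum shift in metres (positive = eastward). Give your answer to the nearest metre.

ΔE = -273 m

The local east axis at (φ, λ) is (−sin λ, cos λ, 0), so ΔE = −sin(-166.619°)·182 + cos(-166.619°)·324 = -273.08 m.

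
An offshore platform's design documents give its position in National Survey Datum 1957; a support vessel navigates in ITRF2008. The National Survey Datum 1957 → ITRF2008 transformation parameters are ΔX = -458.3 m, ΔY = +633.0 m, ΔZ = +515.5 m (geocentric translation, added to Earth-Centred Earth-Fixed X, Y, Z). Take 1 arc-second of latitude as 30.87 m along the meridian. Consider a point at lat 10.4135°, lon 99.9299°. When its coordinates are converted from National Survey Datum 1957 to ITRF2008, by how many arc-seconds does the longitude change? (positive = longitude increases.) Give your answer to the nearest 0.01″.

sin φ = 0.180751, cos φ = 0.983529, sin λ = 0.985019, cos λ = -0.172443.
East component: ΔE = −sin λ·ΔX + cos λ·ΔY = −(0.985019)(-458.3) + (-0.172443)(633.0) = 342.28 m.
1° of latitude spans 3600 × 30.87 = 111132 m; at latitude φ, 1° of longitude spans that × cos φ = 109301.5 m, so Δλ = 342.28 / 109301.5 × 3600 = 11.273″.

Δλ = 11.27″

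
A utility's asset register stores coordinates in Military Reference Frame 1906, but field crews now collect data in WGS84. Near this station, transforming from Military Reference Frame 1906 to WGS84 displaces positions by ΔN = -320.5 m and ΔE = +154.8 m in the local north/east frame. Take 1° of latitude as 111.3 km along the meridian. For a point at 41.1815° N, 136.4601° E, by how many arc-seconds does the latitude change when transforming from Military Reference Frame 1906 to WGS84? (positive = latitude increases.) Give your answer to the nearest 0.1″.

1° of latitude = 111.3 km, so Δφ = -320.5 / 111300 = -0.0028796° = -10.367″.

Δφ = -10.4″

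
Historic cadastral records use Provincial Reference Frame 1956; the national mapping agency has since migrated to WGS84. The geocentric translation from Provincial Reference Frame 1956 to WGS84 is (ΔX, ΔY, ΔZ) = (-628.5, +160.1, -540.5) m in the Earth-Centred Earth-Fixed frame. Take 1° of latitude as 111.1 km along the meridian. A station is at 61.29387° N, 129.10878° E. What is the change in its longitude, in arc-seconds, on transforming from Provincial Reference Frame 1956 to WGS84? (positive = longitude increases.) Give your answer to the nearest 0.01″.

sin φ = 0.877095, cos φ = 0.480317, sin λ = 0.775950, cos λ = -0.630795.
East component: ΔE = −sin λ·ΔX + cos λ·ΔY = −(0.775950)(-628.5) + (-0.630795)(160.1) = 386.69 m.
1° of latitude spans 111100 m; at latitude φ, 1° of longitude spans that × cos φ = 53363.3 m, so Δλ = 386.69 / 53363.3 × 3600 = 26.087″.

Δλ = 26.09″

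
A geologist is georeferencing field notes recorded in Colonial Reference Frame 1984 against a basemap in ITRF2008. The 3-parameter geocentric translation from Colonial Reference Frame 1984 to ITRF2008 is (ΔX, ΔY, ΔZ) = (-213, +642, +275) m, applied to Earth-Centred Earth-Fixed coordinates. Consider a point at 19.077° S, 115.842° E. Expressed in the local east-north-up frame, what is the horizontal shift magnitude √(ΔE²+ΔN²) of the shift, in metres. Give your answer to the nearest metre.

487 m

The local east axis at (φ, λ) is (−sin λ, cos λ, 0), so ΔE = −sin(115.842°)·(-213) + cos(115.842°)·642 = -88.14 m.
The local north axis is (−sin φ cos λ, −sin φ sin λ, cos φ), giving ΔN = 30.345 + 188.847 + 259.897 = 479.09 m.
Horizontal magnitude = √(ΔE² + ΔN²) = √((-88.14)² + 479.09²) = 487.13 m.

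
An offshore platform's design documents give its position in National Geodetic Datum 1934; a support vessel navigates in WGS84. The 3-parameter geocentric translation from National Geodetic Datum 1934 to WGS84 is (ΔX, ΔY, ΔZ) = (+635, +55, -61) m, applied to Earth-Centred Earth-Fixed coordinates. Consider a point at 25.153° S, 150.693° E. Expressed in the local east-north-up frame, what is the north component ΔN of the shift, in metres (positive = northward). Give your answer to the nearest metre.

ΔN = -279 m

At φ = -25.153°, λ = 150.693°: sin φ = -0.425037, cos φ = 0.905176, sin λ = 0.489489, cos λ = -0.872009.
ΔN = −sin φ cos λ·ΔX − sin φ sin λ·ΔY + cos φ·ΔZ = −(-0.425037)(-0.872009)(635) − (-0.425037)(0.489489)(55) + (0.905176)(-61) = -279.13 m.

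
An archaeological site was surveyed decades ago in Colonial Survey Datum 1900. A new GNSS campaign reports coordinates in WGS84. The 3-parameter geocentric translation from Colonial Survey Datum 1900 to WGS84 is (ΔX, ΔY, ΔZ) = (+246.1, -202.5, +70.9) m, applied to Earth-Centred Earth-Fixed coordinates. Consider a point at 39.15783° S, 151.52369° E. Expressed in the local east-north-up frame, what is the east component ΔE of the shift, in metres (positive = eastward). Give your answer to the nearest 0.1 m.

ΔE = 60.7 m

The local east axis at (φ, λ) is (−sin λ, cos λ, 0), so ΔE = −sin(151.52369°)·246.1 + cos(151.52369°)·(-202.5) = 60.66 m.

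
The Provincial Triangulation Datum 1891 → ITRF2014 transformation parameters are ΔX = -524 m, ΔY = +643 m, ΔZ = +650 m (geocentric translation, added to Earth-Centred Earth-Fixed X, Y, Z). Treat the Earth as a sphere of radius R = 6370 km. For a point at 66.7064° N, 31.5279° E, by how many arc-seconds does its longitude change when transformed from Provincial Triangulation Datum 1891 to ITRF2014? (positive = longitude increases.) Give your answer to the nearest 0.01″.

Δλ = 67.32″

sin φ = 0.918491, cos φ = 0.395443, sin λ = 0.522914, cos λ = 0.852386.
East component: ΔE = −sin λ·ΔX + cos λ·ΔY = −(0.522914)(-524) + (0.852386)(643) = 822.09 m.
1° of latitude spans πR/180 = 111177 m; at latitude φ, 1° of longitude spans that × cos φ = 43964.3 m, so Δλ = 822.09 / 43964.3 × 3600 = 67.317″.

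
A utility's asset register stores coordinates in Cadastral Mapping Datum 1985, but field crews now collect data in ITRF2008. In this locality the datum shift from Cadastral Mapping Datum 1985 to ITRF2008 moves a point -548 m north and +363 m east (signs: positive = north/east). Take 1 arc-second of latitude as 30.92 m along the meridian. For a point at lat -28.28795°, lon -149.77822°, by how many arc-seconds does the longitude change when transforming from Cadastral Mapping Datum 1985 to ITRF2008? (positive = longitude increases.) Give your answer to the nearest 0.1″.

At latitude -28.28795°, cos φ = 0.880577.
1″ of longitude at this latitude = 30.92 × cos φ = 27.2274 m, so Δλ = 363.0 / 27.2274 = 13.332″.

Δλ = 13.3″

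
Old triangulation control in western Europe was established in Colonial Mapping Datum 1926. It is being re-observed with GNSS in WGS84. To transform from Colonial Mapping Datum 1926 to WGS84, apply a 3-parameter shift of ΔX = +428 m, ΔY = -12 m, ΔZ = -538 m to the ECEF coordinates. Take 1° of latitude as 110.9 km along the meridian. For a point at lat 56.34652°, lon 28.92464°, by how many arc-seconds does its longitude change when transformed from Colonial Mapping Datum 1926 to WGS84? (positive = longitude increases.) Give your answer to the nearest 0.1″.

Δλ = -12.7″

sin φ = 0.832404, cos φ = 0.554169, sin λ = 0.483659, cos λ = 0.875257.
East component: ΔE = −sin λ·ΔX + cos λ·ΔY = −(0.483659)(428) + (0.875257)(-12) = -217.51 m.
1° of latitude spans 110900 m; at latitude φ, 1° of longitude spans that × cos φ = 61457.3 m, so Δλ = -217.51 / 61457.3 × 3600 = -12.741″.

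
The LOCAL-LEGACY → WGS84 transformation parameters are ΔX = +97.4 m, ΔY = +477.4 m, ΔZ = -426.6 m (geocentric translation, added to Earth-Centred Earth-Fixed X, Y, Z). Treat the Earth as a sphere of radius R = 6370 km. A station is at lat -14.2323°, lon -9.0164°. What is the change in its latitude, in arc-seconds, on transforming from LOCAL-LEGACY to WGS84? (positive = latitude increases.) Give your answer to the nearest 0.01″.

Δφ = -13.22″

sin φ = -0.245854, cos φ = 0.969307, sin λ = -0.156717, cos λ = 0.987644.
North component: ΔN = −sin φ cos λ·ΔX − sin φ sin λ·ΔY + cos φ·ΔZ = −(-0.245854)(0.987644)(97.4) − (-0.245854)(-0.156717)(477.4) + (0.969307)(-426.6) = -408.25 m.
1° of latitude spans πR/180 = 111177 m, so Δφ = -408.25 / 111177 × 3600 = -13.219″.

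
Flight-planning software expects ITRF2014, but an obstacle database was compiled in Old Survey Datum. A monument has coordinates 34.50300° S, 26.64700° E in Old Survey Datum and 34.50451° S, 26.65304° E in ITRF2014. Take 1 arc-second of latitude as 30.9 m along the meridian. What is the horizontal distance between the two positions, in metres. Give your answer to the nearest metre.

579 m

Δφ = -34.50451° − -34.50300° = -0.00151°; Δλ = 26.65304° − 26.64700° = +0.00604°.
1° of latitude = 3600 × 30.90 = 111240 m.
ΔN = Δφ × 111240 = -168.0 m; ΔE = Δλ × 111240 × cos(-34.50300°) = +0.00604 × 111240 × 0.824097 = 553.7 m.
Distance = √(ΔE² + ΔN²) = √(553.7² + (-168.0)²) = 578.6 m.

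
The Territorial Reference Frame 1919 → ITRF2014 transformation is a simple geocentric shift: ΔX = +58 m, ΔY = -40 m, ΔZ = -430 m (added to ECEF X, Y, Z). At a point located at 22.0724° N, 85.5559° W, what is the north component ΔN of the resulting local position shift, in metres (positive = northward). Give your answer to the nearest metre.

ΔN = -415 m

At φ = 22.0724°, λ = -85.5559°: sin φ = 0.375778, cos φ = 0.926710, sin λ = -0.996993, cos λ = 0.077486.
ΔN = −sin φ cos λ·ΔX − sin φ sin λ·ΔY + cos φ·ΔZ = −(0.375778)(0.077486)(58) − (0.375778)(-0.996993)(-40) + (0.926710)(-430) = -415.16 m.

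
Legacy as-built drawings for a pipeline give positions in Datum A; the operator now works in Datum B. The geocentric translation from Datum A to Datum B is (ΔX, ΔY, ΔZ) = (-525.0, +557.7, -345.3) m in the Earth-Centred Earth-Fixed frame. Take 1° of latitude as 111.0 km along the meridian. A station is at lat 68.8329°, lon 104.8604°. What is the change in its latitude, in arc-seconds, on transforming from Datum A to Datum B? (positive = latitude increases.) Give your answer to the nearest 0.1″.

sin φ = 0.932531, cos φ = 0.361089, sin λ = 0.966554, cos λ = -0.256465.
North component: ΔN = −sin φ cos λ·ΔX − sin φ sin λ·ΔY + cos φ·ΔZ = −(0.932531)(-0.256465)(-525.0) − (0.932531)(0.966554)(557.7) + (0.361089)(-345.3) = -752.92 m.
1° of latitude spans 111000 m, so Δφ = -752.92 / 111000 × 3600 = -24.419″.

Δφ = -24.4″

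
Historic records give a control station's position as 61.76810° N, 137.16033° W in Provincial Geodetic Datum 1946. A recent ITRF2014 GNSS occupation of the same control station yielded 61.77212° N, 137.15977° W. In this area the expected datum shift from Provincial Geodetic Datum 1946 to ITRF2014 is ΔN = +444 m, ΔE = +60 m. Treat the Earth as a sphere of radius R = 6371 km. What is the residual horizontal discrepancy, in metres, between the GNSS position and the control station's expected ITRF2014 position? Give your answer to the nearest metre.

31 m

Observed coordinate differences: Δφ = +0.00402°, Δλ = +0.00056°.
Converting to metres (1° lat = 111195 m, cos φ = 0.473041): observed ΔN = 447.0 m, observed ΔE = 29.5 m.
Subtracting the expected shift leaves a residual of 447.0 − (444) = 3.0 m north and 29.5 − (60) = -30.5 m east.
Residual distance = √(3.0² + (-30.5)²) = 30.7 m.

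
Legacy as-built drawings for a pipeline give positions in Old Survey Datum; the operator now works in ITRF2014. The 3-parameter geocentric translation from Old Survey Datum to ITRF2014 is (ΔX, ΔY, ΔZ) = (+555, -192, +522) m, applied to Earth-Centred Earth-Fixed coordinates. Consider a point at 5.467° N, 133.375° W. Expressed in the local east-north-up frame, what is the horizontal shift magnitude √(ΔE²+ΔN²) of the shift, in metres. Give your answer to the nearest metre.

762 m

The local east axis at (φ, λ) is (−sin λ, cos λ, 0), so ΔE = −sin(-133.375°)·555 + cos(-133.375°)·(-192) = 535.28 m.
The local north axis is (−sin φ cos λ, −sin φ sin λ, cos φ), giving ΔN = 36.314 − 13.296 + 519.626 = 542.64 m.
Horizontal magnitude = √(ΔE² + ΔN²) = √(535.28² + 542.64²) = 762.22 m.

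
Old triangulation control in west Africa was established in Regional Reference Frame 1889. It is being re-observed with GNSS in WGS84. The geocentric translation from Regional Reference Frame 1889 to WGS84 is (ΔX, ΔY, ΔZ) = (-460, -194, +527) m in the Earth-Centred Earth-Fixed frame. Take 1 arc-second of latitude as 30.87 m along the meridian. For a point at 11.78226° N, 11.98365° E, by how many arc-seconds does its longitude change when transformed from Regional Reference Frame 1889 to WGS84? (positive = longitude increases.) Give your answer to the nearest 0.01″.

Δλ = -3.12″

sin φ = 0.204193, cos φ = 0.978931, sin λ = 0.207633, cos λ = 0.978207.
East component: ΔE = −sin λ·ΔX + cos λ·ΔY = −(0.207633)(-460) + (0.978207)(-194) = -94.26 m.
1° of latitude spans 3600 × 30.87 = 111132 m; at latitude φ, 1° of longitude spans that × cos φ = 108790.5 m, so Δλ = -94.26 / 108790.5 × 3600 = -3.119″.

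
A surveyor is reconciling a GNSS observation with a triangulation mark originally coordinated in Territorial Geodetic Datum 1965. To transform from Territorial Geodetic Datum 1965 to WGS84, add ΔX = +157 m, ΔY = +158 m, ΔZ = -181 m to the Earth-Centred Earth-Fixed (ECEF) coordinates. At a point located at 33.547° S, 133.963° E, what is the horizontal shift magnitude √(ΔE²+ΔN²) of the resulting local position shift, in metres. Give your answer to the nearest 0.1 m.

267.5 m

At φ = -33.547°, λ = 133.963°: sin φ = -0.552621, cos φ = 0.833433, sin λ = 0.719788, cos λ = -0.694194.
ΔE = −sin λ·ΔX + cos λ·ΔY = −(0.719788)·(157) + (-0.694194)·(158) = -222.69 m.
ΔN = −sin φ cos λ·ΔX − sin φ sin λ·ΔY + cos φ·ΔZ = −(-0.552621)(-0.694194)(157) − (-0.552621)(0.719788)(158) + (0.833433)(-181) = -148.23 m.
Horizontal magnitude = √(ΔE² + ΔN²) = √((-222.69)² + (-148.23)²) = 267.51 m.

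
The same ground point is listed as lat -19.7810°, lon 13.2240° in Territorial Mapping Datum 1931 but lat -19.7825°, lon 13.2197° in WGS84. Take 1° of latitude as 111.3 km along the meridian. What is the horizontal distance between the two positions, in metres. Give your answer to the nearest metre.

Δφ = -19.7825° − -19.7810° = -0.0015°; Δλ = 13.2197° − 13.2240° = -0.0043°.
ΔN = Δφ × 111300 = -167.0 m; ΔE = Δλ × 111300 × cos(-19.7810°) = -0.0043 × 111300 × 0.940993 = -450.3 m.
Distance = √(ΔE² + ΔN²) = √((-450.3)² + (-167.0)²) = 480.3 m.

480 m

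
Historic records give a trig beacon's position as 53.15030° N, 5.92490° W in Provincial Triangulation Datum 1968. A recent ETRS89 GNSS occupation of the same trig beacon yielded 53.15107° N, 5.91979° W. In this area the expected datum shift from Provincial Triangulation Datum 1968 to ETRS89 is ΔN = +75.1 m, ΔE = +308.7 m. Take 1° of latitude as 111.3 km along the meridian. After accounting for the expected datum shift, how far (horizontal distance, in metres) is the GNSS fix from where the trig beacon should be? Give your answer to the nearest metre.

34 m

Observed coordinate differences: Δφ = +0.00077°, Δλ = +0.00511°.
Converting to metres (1° lat = 111300 m, cos φ = 0.599718): observed ΔN = 85.7 m, observed ΔE = 341.1 m.
Subtracting the expected shift leaves a residual of 85.7 − (75.1) = 10.6 m north and 341.1 − (308.7) = 32.4 m east.
Residual distance = √(10.6² + 32.4²) = 34.1 m.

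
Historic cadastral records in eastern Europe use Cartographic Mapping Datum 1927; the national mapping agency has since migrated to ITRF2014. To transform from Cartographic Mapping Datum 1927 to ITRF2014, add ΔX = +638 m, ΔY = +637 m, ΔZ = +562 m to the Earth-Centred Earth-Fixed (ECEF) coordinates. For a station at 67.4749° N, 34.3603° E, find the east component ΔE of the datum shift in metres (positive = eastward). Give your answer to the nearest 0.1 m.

ΔE = 165.8 m

At φ = 67.4749°, λ = 34.3603°: sin φ = 0.923712, cos φ = 0.383088, sin λ = 0.564395, cos λ = 0.825505.
ΔE = −sin λ·ΔX + cos λ·ΔY = −(0.564395)·(638) + (0.825505)·(637) = 165.76 m.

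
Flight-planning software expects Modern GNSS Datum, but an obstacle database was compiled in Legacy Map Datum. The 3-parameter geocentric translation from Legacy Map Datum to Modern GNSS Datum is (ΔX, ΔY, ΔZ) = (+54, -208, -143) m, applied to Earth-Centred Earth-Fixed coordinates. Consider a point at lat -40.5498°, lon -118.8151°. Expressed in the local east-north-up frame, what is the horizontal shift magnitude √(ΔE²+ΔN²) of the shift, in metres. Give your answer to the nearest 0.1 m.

147.7 m

At φ = -40.5498°, λ = -118.8151°: sin φ = -0.650109, cos φ = 0.759841, sin λ = -0.876180, cos λ = -0.481985.
ΔE = −sin λ·ΔX + cos λ·ΔY = −(-0.876180)·(54) + (-0.481985)·(-208) = 147.57 m.
ΔN = −sin φ cos λ·ΔX − sin φ sin λ·ΔY + cos φ·ΔZ = −(-0.650109)(-0.481985)(54) − (-0.650109)(-0.876180)(-208) + (0.759841)(-143) = -7.10 m.
Horizontal magnitude = √(ΔE² + ΔN²) = √(147.57² + (-7.10)²) = 147.74 m.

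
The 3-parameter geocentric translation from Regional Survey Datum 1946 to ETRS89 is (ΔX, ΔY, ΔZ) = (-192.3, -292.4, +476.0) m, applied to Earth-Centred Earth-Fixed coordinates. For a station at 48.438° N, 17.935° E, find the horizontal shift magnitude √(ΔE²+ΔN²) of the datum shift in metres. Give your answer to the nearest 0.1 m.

564.3 m

The local east axis at (φ, λ) is (−sin λ, cos λ, 0), so ΔE = −sin(17.935°)·(-192.3) + cos(17.935°)·(-292.4) = -218.97 m.
The local north axis is (−sin φ cos λ, −sin φ sin λ, cos φ), giving ΔN = 136.894 + 67.372 + 315.793 = 520.06 m.
Horizontal magnitude = √(ΔE² + ΔN²) = √((-218.97)² + 520.06²) = 564.28 m.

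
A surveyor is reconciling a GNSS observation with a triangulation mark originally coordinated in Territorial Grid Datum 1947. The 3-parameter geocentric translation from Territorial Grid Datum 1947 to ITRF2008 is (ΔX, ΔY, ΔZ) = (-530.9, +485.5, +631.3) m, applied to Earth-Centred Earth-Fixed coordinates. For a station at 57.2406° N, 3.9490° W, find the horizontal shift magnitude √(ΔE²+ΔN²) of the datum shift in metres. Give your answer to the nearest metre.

930 m

The local east axis at (φ, λ) is (−sin λ, cos λ, 0), so ΔE = −sin(-3.9490°)·(-530.9) + cos(-3.9490°)·485.5 = 447.79 m.
The local north axis is (−sin φ cos λ, −sin φ sin λ, cos φ), giving ΔN = 445.400 + 28.118 + 341.604 = 815.12 m.
Horizontal magnitude = √(ΔE² + ΔN²) = √(447.79² + 815.12²) = 930.02 m.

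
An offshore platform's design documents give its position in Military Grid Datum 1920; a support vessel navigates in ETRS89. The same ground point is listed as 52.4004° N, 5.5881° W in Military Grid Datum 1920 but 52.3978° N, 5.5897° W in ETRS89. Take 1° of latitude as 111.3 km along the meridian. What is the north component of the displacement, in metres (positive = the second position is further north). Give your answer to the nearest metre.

Δφ = 52.3978° − 52.4004° = -0.0026°; Δλ = -5.5897° − -5.5881° = -0.0016°.
ΔN = Δφ × 111300 = -289.4 m; ΔE = Δλ × 111300 × cos(52.4004°) = -0.0016 × 111300 × 0.610140 = -108.7 m.

ΔN = -289 m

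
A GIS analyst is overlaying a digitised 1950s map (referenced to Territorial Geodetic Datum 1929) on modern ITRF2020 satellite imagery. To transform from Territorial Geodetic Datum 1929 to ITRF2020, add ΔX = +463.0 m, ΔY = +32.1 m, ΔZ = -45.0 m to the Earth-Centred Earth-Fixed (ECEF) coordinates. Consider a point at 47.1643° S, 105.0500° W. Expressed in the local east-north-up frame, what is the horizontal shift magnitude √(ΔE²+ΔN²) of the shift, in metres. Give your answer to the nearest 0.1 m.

At φ = -47.1643°, λ = -105.0500°: sin φ = -0.733306, cos φ = 0.679898, sin λ = -0.965700, cos λ = -0.259662.
ΔE = −sin λ·ΔX + cos λ·ΔY = −(-0.965700)·(463.0) + (-0.259662)·(32.1) = 438.78 m.
ΔN = −sin φ cos λ·ΔX − sin φ sin λ·ΔY + cos φ·ΔZ = −(-0.733306)(-0.259662)(463.0) − (-0.733306)(-0.965700)(32.1) + (0.679898)(-45.0) = -141.49 m.
Horizontal magnitude = √(ΔE² + ΔN²) = √(438.78² + (-141.49)²) = 461.03 m.

461.0 m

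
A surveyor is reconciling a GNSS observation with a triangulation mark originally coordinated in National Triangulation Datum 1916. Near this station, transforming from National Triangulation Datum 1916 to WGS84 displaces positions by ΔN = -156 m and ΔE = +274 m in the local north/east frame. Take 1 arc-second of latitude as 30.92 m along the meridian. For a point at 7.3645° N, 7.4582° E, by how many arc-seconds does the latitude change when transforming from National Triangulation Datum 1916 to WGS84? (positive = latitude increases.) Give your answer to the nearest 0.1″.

1″ of latitude = 30.92 m, so Δφ = -156.0 / 30.92 = -5.045″.

Δφ = -5.0″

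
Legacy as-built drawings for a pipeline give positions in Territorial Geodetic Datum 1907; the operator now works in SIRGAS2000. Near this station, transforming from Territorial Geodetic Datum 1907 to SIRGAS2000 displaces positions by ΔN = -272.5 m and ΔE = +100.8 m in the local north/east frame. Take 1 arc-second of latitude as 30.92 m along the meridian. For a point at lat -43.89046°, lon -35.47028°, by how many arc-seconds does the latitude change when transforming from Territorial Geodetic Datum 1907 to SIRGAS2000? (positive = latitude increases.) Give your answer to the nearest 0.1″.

Δφ = -8.8″

1″ of latitude = 30.92 m, so Δφ = -272.5 / 30.92 = -8.813″.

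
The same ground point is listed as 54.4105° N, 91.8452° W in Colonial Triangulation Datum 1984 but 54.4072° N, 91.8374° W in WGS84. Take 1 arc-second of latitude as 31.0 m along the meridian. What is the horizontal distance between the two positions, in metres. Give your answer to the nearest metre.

626 m

Δφ = 54.4072° − 54.4105° = -0.0033°; Δλ = -91.8374° − -91.8452° = +0.0078°.
1° of latitude = 3600 × 31.00 = 111600 m.
ΔN = Δφ × 111600 = -368.3 m; ΔE = Δλ × 111600 × cos(54.4105°) = +0.0078 × 111600 × 0.581974 = 506.6 m.
Distance = √(ΔE² + ΔN²) = √(506.6² + (-368.3)²) = 626.3 m.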